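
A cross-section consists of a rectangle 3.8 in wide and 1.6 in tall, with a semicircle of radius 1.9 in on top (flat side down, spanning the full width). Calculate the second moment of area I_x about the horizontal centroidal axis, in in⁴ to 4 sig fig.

I_x ≈ 10.30 in⁴

Decompose the section into non-overlapping parts with the origin at the bottom-left of its bounding rectangle.
Rectangular body: 3.8 × 1.6, A = 6.08 in², y = 0.8 in, Ī = 1.29707 in⁴.
Semicircular cap: semicircle r = 1.9, A = 5.67057 in², y = 2.40639 in, Ī = 1.43036 in⁴.
Centroid: ȳ = ΣA·y / ΣA = 1.57521 in.
Transfer each piece to the horizontal centroidal axis using Ī + A·d² with d = y − 1.57521:
  rectangular body: d = -0.775207 in → contributes +4.95082 in⁴
  semicircular cap: d = 0.831178 in → contributes +5.34792 in⁴
Total I = 10.2987 in⁴.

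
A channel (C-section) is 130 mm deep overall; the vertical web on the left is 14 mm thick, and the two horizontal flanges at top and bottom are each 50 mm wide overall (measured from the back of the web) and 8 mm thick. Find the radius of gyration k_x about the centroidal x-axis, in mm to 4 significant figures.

Treat the section as a set of non-overlapping primitives; coordinates are from the bounding-box lower-left.
Web: 14 × 130, A = 1 820 mm², y = 65 mm, Ī = 2 563 167 mm⁴.
Top flange (beyond web): 36 × 8, A = 288 mm², y = 126 mm, Ī = 1 536 mm⁴.
Bottom flange (beyond web): 36 × 8, A = 288 mm², y = 4 mm, Ī = 1 536 mm⁴.
By symmetry the centroid is at mid-height, ȳ = 65 mm.
Transfer each piece to the centroidal x-axis using Ī + A·d² with d = y − 65:
  web: d = 0 mm → contributes +2 563 167 mm⁴
  top flange (beyond web): d = 61 mm → contributes +1 073 184 mm⁴
  bottom flange (beyond web): d = -61 mm → contributes +1 073 184 mm⁴
Total I = 4 709 535 mm⁴.
Radius of gyration: k = √(I/A) = √(4 709 535 / 2 396) = 44.3349 mm.

k_x ≈ 44.33 mm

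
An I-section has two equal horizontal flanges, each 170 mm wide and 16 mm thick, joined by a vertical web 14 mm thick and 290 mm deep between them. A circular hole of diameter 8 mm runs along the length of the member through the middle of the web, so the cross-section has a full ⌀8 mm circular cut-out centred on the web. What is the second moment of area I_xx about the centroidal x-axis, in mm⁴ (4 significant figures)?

I_xx ≈ 1.559 × 10⁸ mm⁴

Break the section into simple shapes (no overlaps), measuring from the bottom-left corner of the bounding box.
Bottom flange: 170 × 16, A = 2 720 mm², y = 8 mm, Ī = 58026.7 mm⁴.
Web: 14 × 290, A = 4 060 mm², y = 161 mm, Ī = 28 453 833 mm⁴.
Top flange: 170 × 16, A = 2 720 mm², y = 314 mm, Ī = 58026.7 mm⁴.
Hole (subtracted): ⌀8, A = 50.2655 mm², y = 161 mm, Ī = 201.062 mm⁴.
By symmetry the centroid is at mid-height, ȳ = 161 mm.
Transfer each piece to the centroidal x-axis using Ī + A·d² with d = y − 161:
  bottom flange: d = -153 mm → contributes +63 730 507 mm⁴
  web: d = 0 mm → contributes +28 453 833 mm⁴
  top flange: d = 153 mm → contributes +63 730 507 mm⁴
  hole: d = 0 mm → contributes −201.062 mm⁴
Total I = 155 914 646 mm⁴.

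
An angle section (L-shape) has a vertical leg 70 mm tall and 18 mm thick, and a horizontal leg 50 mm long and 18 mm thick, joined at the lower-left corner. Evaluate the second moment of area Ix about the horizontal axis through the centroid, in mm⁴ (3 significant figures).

Split into non-overlapping primitives; take the origin at the lower-left of the bounding box.
Vertical leg: 18 × 70, A = 1 260 mm², y = 35 mm, Ī = 514 500 mm⁴.
Horizontal leg (remainder): 32 × 18, A = 576 mm², y = 9 mm, Ī = 15 552 mm⁴.
Centroid: ȳ = ΣA·y / ΣA = 26.843 mm.
Transfer each piece to the horizontal axis through the centroid using Ī + A·d² with d = y − 26.843:
  vertical leg: d = 8.1569 mm → contributes +598 333 mm⁴
  horizontal leg (remainder): d = -17.843 mm → contributes +198 937 mm⁴
Total I = 797 271 mm⁴.

Ix ≈ 7.97 × 10⁵ mm⁴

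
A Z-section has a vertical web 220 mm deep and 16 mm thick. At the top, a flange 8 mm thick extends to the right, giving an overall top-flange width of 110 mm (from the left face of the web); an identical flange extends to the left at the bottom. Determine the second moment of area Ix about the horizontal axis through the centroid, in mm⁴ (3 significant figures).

Decompose the section into non-overlapping parts with the origin at the bottom-left of its bounding rectangle.
Web: 16 × 220, A = 3 520 mm², y = 110 mm, Ī = 14 197 333 mm⁴.
Top flange (beyond web): 94 × 8, A = 752 mm², y = 216 mm, Ī = 4010.7 mm⁴.
Bottom flange (beyond web): 94 × 8, A = 752 mm², y = 4 mm, Ī = 4010.7 mm⁴.
Centroid: ȳ = ΣA·y / ΣA = 110 mm.
Transfer each piece to the horizontal axis through the centroid using Ī + A·d² with d = y − 110:
  web: d = 0 mm → contributes +14 197 333 mm⁴
  top flange (beyond web): d = 106 mm → contributes +8 453 483 mm⁴
  bottom flange (beyond web): d = -106 mm → contributes +8 453 483 mm⁴
Total I = 31 104 299 mm⁴.

Ix ≈ 3.11 × 10⁷ mm⁴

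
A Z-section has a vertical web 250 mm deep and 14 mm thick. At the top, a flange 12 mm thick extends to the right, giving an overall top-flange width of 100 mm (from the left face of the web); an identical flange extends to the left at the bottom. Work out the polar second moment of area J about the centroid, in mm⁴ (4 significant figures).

J ≈ 5.397 × 10⁷ mm⁴

Break the section into simple shapes (no overlaps), measuring from the bottom-left corner of the bounding box.
Web: 14 × 250, A = 3 500 mm², y = 125 mm, Ī = 18 229 167 mm⁴.
Top flange (beyond web): 86 × 12, A = 1 032 mm², y = 244 mm, Ī = 12 384 mm⁴.
Bottom flange (beyond web): 86 × 12, A = 1 032 mm², y = 6 mm, Ī = 12 384 mm⁴.
Centroid: ȳ = ΣA·y / ΣA = 125 mm.
Transfer each piece to the centroidal x-axis using Ī + A·d² with d = y − 125:
  web: d = 0 mm → contributes +18 229 167 mm⁴
  top flange (beyond web): d = 119 mm → contributes +14 626 536 mm⁴
  bottom flange (beyond web): d = -119 mm → contributes +14 626 536 mm⁴
Total I = 47 482 239 mm⁴.
For the y-axis: x̄ = 93 mm.
Repeating about the centroidal y-axis gives I_y = 6 489 279 mm⁴.
Polar second moment: J = I_x + I_y = 53 971 517 mm⁴.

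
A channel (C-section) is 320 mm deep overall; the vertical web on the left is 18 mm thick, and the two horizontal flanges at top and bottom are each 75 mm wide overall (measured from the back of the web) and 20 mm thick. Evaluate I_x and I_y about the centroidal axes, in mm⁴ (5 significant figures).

Decompose the section into non-overlapping parts with the origin at the bottom-left of its bounding rectangle.
Web: 18 × 320, A = 5 760 mm², y = 160 mm, Ī = 49 152 000 mm⁴.
Top flange (beyond web): 57 × 20, A = 1 140 mm², y = 310 mm, Ī = 38 000 mm⁴.
Bottom flange (beyond web): 57 × 20, A = 1 140 mm², y = 10 mm, Ī = 38 000 mm⁴.
By symmetry the centroid is at mid-height, ȳ = 160 mm.
Transfer each piece to the centroidal x-axis using Ī + A·d² with d = y − 160:
  web: d = 0 mm → contributes +49 152 000 mm⁴
  top flange (beyond web): d = 150 mm → contributes +25 688 000 mm⁴
  bottom flange (beyond web): d = -150 mm → contributes +25 688 000 mm⁴
Total I = 100 528 000 mm⁴.
For the y-axis: x̄ = 19.63433 mm.
Repeating about the centroidal y-axis gives I_y = 3 069 845 mm⁴.

I_x ≈ 1.0053 × 10⁸ mm⁴, I_y ≈ 3.0698 × 10⁶ mm⁴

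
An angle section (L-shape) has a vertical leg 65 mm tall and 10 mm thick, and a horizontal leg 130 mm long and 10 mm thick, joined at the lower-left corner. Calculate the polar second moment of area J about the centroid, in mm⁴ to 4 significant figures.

J ≈ 3.784 × 10⁶ mm⁴

Split into non-overlapping primitives; take the origin at the lower-left of the bounding box.
Vertical leg: 10 × 65, A = 650 mm², y = 32.5 mm, Ī = 228 854 mm⁴.
Horizontal leg (remainder): 120 × 10, A = 1 200 mm², y = 5 mm, Ī = 10 000 mm⁴.
Centroid: ȳ = ΣA·y / ΣA = 14.6622 mm.
Transfer each piece to the centroidal x-axis using Ī + A·d² with d = y − 14.6622:
  vertical leg: d = 17.8378 mm → contributes +435 677 mm⁴
  horizontal leg (remainder): d = -9.66216 mm → contributes +122 029 mm⁴
Total I = 557 706 mm⁴.
For the y-axis: x̄ = 47.1622 mm.
Repeating about the centroidal y-axis gives I_y = 3 226 768 mm⁴.
Polar second moment: J = I_x + I_y = 3 784 474 mm⁴.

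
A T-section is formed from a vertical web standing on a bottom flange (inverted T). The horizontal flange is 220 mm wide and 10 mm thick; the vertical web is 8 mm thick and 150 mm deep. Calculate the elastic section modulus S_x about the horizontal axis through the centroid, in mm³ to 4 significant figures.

Decompose the section into non-overlapping parts with the origin at the bottom-left of its bounding rectangle.
Flange: 220 × 10, A = 2 200 mm², y = 5 mm, Ī = 18333.3 mm⁴.
Web: 8 × 150, A = 1 200 mm², y = 85 mm, Ī = 2 250 000 mm⁴.
Centroid: ȳ = ΣA·y / ΣA = 33.2353 mm.
Transfer each piece to the horizontal axis through the centroid using Ī + A·d² with d = y − 33.2353:
  flange: d = -28.2353 mm → contributes +1 772 243 mm⁴
  web: d = 51.7647 mm → contributes +5 465 502 mm⁴
Total I = 7 237 745 mm⁴.
Extreme fibre distance c = 126.765 mm; S = I/c = 57095.9 mm³.

S_x ≈ 5.710 × 10⁴ mm³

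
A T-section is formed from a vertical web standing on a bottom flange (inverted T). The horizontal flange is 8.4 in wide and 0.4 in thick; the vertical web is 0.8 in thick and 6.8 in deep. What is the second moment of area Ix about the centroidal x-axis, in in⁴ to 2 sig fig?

Break the section into simple shapes (no overlaps), measuring from the bottom-left corner of the bounding box.
Flange: 8.4 × 0.4, A = 3.36 in², y = 0.2 in, Ī = 0.0448 in⁴.
Web: 0.8 × 6.8, A = 5.44 in², y = 3.8 in, Ī = 20.96 in⁴.
Centroid: ȳ = ΣA·y / ΣA = 2.425 in.
Transfer each piece to the centroidal x-axis using Ī + A·d² with d = y − 2.425:
  flange: d = -2.225 in → contributes +16.69 in⁴
  web: d = 1.375 in → contributes +31.24 in⁴
Total I = 47.93 in⁴.

Ix ≈ 48 in⁴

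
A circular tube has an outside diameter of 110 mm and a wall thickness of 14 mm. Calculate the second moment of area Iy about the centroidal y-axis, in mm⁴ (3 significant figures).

Iy ≈ 4.97 × 10⁶ mm⁴

Split into non-overlapping primitives; take the origin at the lower-left of the bounding box.
Outer circle: ⌀110, A = 9503.3 mm², x = 55 mm, Ī = 7 186 884 mm⁴.
Bore (subtracted): ⌀82, A = 5 281 mm², x = 55 mm, Ī = 2 219 347 mm⁴.
By symmetry the centroid is at mid-width, x̄ = 55 mm.
All pieces are centred on the centroidal y-axis, so I = ΣĪ (holes subtracted) = 4 967 537 mm⁴.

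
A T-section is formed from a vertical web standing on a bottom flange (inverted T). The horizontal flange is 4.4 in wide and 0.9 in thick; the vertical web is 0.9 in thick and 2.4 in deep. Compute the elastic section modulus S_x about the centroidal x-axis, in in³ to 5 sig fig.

Treat the section as a set of non-overlapping primitives; coordinates are from the bounding-box lower-left.
Flange: 4.4 × 0.9, A = 3.96 in², y = 0.45 in, Ī = 0.2673 in⁴.
Web: 0.9 × 2.4, A = 2.16 in², y = 2.1 in, Ī = 1.0368 in⁴.
Centroid: ȳ = ΣA·y / ΣA = 1.032353 in.
Transfer each piece to the centroidal x-axis using Ī + A·d² with d = y − 1.032353:
  flange: d = -0.5823529 in → contributes +1.610274 in⁴
  web: d = 1.067647 in → contributes +3.49892 in⁴
Total I = 5.109194 in⁴.
Extreme fibre distance c = 2.267647 in; S = I/c = 2.253082 in³.

S_x ≈ 2.2531 in³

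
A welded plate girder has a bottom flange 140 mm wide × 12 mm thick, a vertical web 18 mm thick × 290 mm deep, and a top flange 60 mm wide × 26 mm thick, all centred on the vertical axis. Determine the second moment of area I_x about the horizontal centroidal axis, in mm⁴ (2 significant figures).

I_x ≈ 1.1 × 10⁸ mm⁴

Decompose the section into non-overlapping parts with the origin at the bottom-left of its bounding rectangle.
Bottom plate: 140 × 12, A = 1 680 mm², y = 6 mm, Ī = 20 160 mm⁴.
Web plate: 18 × 290, A = 5 220 mm², y = 157 mm, Ī = 36 583 500 mm⁴.
Top plate: 60 × 26, A = 1 560 mm², y = 315 mm, Ī = 87 880 mm⁴.
Centroid: ȳ = ΣA·y / ΣA = 156.1 mm.
Transfer each piece to the horizontal centroidal axis using Ī + A·d² with d = y − 156.1:
  bottom plate: d = -150.1 mm → contributes +37 895 261 mm⁴
  web plate: d = 0.8511 mm → contributes +36 587 281 mm⁴
  top plate: d = 158.9 mm → contributes +39 452 390 mm⁴
Total I = 113 934 932 mm⁴.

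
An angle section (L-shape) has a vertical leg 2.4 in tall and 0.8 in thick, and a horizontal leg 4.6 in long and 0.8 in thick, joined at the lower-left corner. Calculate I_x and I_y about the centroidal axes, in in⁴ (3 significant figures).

I_x ≈ 1.84 in⁴, I_y ≈ 9.99 in⁴

Break the section into simple shapes (no overlaps), measuring from the bottom-left corner of the bounding box.
Vertical leg: 0.8 × 2.4, A = 1.92 in², y = 1.2 in, Ī = 0.9216 in⁴.
Horizontal leg (remainder): 3.8 × 0.8, A = 3.04 in², y = 0.4 in, Ī = 0.16213 in⁴.
Centroid: ȳ = ΣA·y / ΣA = 0.70968 in.
Transfer each piece to the centroidal x-axis using Ī + A·d² with d = y − 0.70968:
  vertical leg: d = 0.49032 in → contributes +1.3832 in⁴
  horizontal leg (remainder): d = -0.30968 in → contributes +0.45367 in⁴
Total I = 1.8369 in⁴.
For the y-axis: x̄ = 1.8097 in.
Repeating about the centroidal y-axis gives I_y = 9.9857 in⁴.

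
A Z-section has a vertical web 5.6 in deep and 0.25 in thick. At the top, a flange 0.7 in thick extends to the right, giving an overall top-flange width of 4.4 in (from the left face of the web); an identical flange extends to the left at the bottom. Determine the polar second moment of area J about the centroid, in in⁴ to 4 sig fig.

J ≈ 75.24 in⁴

Decompose the section into non-overlapping parts with the origin at the bottom-left of its bounding rectangle.
Web: 0.25 × 5.6, A = 1.4 in², y = 2.8 in, Ī = 3.65867 in⁴.
Top flange (beyond web): 4.15 × 0.7, A = 2.905 in², y = 5.25 in, Ī = 0.118621 in⁴.
Bottom flange (beyond web): 4.15 × 0.7, A = 2.905 in², y = 0.35 in, Ī = 0.118621 in⁴.
Centroid: ȳ = ΣA·y / ΣA = 2.8 in.
Transfer each piece to the centroidal x-axis using Ī + A·d² with d = y − 2.8:
  web: d = 0 in → contributes +3.65867 in⁴
  top flange (beyond web): d = 2.45 in → contributes +17.5559 in⁴
  bottom flange (beyond web): d = -2.45 in → contributes +17.5559 in⁴
Total I = 38.7704 in⁴.
For the y-axis: x̄ = 4.275 in.
Repeating about the centroidal y-axis gives I_y = 36.4663 in⁴.
Polar second moment: J = I_x + I_y = 75.2367 in⁴.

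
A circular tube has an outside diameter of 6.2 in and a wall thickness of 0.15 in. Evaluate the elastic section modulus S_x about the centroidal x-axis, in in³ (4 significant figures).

S_x ≈ 4.210 in³

Break the section into simple shapes (no overlaps), measuring from the bottom-left corner of the bounding box.
Outer circle: ⌀6.2, A = 30.1907 in², y = 3.1 in, Ī = 72.5332 in⁴.
Bore (subtracted): ⌀5.9, A = 27.3397 in², y = 3.1 in, Ī = 59.481 in⁴.
By symmetry the centroid is at mid-height, ȳ = 3.1 in.
All pieces are centred on the centroidal x-axis, so I = ΣĪ (holes subtracted) = 13.0522 in⁴.
Extreme fibre distance c = 3.1 in; S = I/c = 4.21039 in³.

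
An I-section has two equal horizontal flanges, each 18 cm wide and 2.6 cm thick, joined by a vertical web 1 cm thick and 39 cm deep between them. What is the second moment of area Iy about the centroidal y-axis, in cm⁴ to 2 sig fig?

Split into non-overlapping primitives; take the origin at the lower-left of the bounding box.
Bottom flange: 18 × 2.6, A = 46.8 cm², x = 9 cm, Ī = 1 264 cm⁴.
Web: 1 × 39, A = 39 cm², x = 9 cm, Ī = 3.25 cm⁴.
Top flange: 18 × 2.6, A = 46.8 cm², x = 9 cm, Ī = 1 264 cm⁴.
By symmetry the centroid is at mid-width, x̄ = 9 cm.
All pieces are centred on the centroidal y-axis, so I = ΣĪ = 2 530 cm⁴.

Iy ≈ 2500 cm⁴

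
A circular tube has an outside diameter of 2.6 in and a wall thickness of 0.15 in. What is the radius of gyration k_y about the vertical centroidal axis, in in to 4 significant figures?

Break the section into simple shapes (no overlaps), measuring from the bottom-left corner of the bounding box.
Outer circle: ⌀2.6, A = 5.30929 in², x = 1.3 in, Ī = 2.24318 in⁴.
Bore (subtracted): ⌀2.3, A = 4.15476 in², x = 1.3 in, Ī = 1.37367 in⁴.
By symmetry the centroid is at mid-width, x̄ = 1.3 in.
All pieces are centred on the vertical centroidal axis, so I = ΣĪ (holes subtracted) = 0.869509 in⁴.
Radius of gyration: k = √(I/A) = √(0.869509 / 1.15454) = 0.867828 in.

k_y ≈ 0.8678 in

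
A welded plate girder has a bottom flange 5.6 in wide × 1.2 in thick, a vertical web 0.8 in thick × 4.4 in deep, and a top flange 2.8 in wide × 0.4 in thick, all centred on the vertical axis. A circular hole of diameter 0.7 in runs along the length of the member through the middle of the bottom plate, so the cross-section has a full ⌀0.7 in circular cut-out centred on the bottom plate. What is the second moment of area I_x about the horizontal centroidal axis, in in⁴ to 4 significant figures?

I_x ≈ 41.97 in⁴

Split into non-overlapping primitives; take the origin at the lower-left of the bounding box.
Bottom plate: 5.6 × 1.2, A = 6.72 in², y = 0.6 in, Ī = 0.8064 in⁴.
Web plate: 0.8 × 4.4, A = 3.52 in², y = 3.4 in, Ī = 5.67893 in⁴.
Top plate: 2.8 × 0.4, A = 1.12 in², y = 5.8 in, Ī = 0.0149333 in⁴.
Hole (subtracted): ⌀0.7, A = 0.384845 in², y = 0.6 in, Ī = 0.0117859 in⁴.
Centroid: ȳ = ΣA·y / ΣA = 2.02868 in.
Transfer each piece to the horizontal centroidal axis using Ī + A·d² with d = y − 2.02868:
  bottom plate: d = -1.42868 in → contributes +14.5228 in⁴
  web plate: d = 1.37132 in → contributes +12.2983 in⁴
  top plate: d = 3.77132 in → contributes +15.9445 in⁴
  hole: d = -1.42868 in → contributes −0.797305 in⁴
Total I = 41.9684 in⁴.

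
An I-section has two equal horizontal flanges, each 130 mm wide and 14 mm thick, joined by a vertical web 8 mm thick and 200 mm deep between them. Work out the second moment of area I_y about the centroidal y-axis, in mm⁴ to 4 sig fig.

Break the section into simple shapes (no overlaps), measuring from the bottom-left corner of the bounding box.
Bottom flange: 130 × 14, A = 1 820 mm², x = 65 mm, Ī = 2 563 167 mm⁴.
Web: 8 × 200, A = 1 600 mm², x = 65 mm, Ī = 8533.33 mm⁴.
Top flange: 130 × 14, A = 1 820 mm², x = 65 mm, Ī = 2 563 167 mm⁴.
By symmetry the centroid is at mid-width, x̄ = 65 mm.
All pieces are centred on the centroidal y-axis, so I = ΣĪ = 5 134 867 mm⁴.

I_y ≈ 5.135 × 10⁶ mm⁴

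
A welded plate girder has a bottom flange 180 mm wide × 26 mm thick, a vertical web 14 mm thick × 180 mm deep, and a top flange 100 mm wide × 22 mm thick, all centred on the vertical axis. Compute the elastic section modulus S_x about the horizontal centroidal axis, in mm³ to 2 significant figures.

S_x ≈ 5.2 × 10⁵ mm³

Decompose the section into non-overlapping parts with the origin at the bottom-left of its bounding rectangle.
Bottom plate: 180 × 26, A = 4 680 mm², y = 13 mm, Ī = 263 640 mm⁴.
Web plate: 14 × 180, A = 2 520 mm², y = 116 mm, Ī = 6 804 000 mm⁴.
Top plate: 100 × 22, A = 2 200 mm², y = 217 mm, Ī = 88 733 mm⁴.
Centroid: ȳ = ΣA·y / ΣA = 88.36 mm.
Transfer each piece to the horizontal centroidal axis using Ī + A·d² with d = y − 88.36:
  bottom plate: d = -75.36 mm → contributes +26 840 166 mm⁴
  web plate: d = 27.64 mm → contributes +8 729 559 mm⁴
  top plate: d = 128.6 mm → contributes +36 496 328 mm⁴
Total I = 72 066 052 mm⁴.
Extreme fibre distance c = 139.6 mm; S = I/c = 516 075 mm³.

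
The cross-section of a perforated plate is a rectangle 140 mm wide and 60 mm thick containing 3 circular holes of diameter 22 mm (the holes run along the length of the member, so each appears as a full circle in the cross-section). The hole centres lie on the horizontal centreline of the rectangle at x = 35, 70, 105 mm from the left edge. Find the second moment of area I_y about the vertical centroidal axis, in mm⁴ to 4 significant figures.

I_y ≈ 1.275 × 10⁷ mm⁴

Treat the section as a set of non-overlapping primitives; coordinates are from the bounding-box lower-left.
Plate: 140 × 60, A = 8 400 mm², x = 70 mm, Ī = 13 720 000 mm⁴.
Hole 1 (subtracted): ⌀22, A = 380.133 mm², x = 35 mm, Ī = 11 499 mm⁴.
Hole 2 (subtracted): ⌀22, A = 380.133 mm², x = 70 mm, Ī = 11 499 mm⁴.
Hole 3 (subtracted): ⌀22, A = 380.133 mm², x = 105 mm, Ī = 11 499 mm⁴.
By symmetry the centroid is at mid-width, x̄ = 70 mm.
Transfer each piece to the vertical centroidal axis using Ī + A·d² with d = x − 70:
  plate: d = 0 mm → contributes +13 720 000 mm⁴
  hole 1: d = -35 mm → contributes −477 162 mm⁴
  hole 2: d = 0 mm → contributes −11 499 mm⁴
  hole 3: d = 35 mm → contributes −477 162 mm⁴
Total I = 12 754 178 mm⁴.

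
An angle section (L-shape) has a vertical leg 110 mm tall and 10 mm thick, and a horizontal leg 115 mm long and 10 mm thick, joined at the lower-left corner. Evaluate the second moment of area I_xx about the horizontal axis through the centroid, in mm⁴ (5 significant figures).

I_xx ≈ 2.4609 × 10⁶ mm⁴

Break the section into simple shapes (no overlaps), measuring from the bottom-left corner of the bounding box.
Vertical leg: 10 × 110, A = 1 100 mm², y = 55 mm, Ī = 1 109 167 mm⁴.
Horizontal leg (remainder): 105 × 10, A = 1 050 mm², y = 5 mm, Ī = 8 750 mm⁴.
Centroid: ȳ = ΣA·y / ΣA = 30.5814 mm.
Transfer each piece to the horizontal axis through the centroid using Ī + A·d² with d = y − 30.5814:
  vertical leg: d = 24.4186 mm → contributes +1 765 062 mm⁴
  horizontal leg (remainder): d = -25.5814 mm → contributes +695878.2 mm⁴
Total I = 2 460 940 mm⁴.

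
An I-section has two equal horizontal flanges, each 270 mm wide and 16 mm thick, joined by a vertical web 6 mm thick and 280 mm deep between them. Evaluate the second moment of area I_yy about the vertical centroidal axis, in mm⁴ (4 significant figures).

Treat the section as a set of non-overlapping primitives; coordinates are from the bounding-box lower-left.
Bottom flange: 270 × 16, A = 4 320 mm², x = 135 mm, Ī = 26 244 000 mm⁴.
Web: 6 × 280, A = 1 680 mm², x = 135 mm, Ī = 5 040 mm⁴.
Top flange: 270 × 16, A = 4 320 mm², x = 135 mm, Ī = 26 244 000 mm⁴.
By symmetry the centroid is at mid-width, x̄ = 135 mm.
All pieces are centred on the vertical centroidal axis, so I = ΣĪ = 52 493 040 mm⁴.

I_yy ≈ 5.249 × 10⁷ mm⁴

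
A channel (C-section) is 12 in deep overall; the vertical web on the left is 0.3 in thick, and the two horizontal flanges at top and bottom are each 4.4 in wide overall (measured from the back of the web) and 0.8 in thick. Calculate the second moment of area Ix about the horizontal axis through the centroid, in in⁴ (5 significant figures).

Ix ≈ 249.27 in⁴

Split into non-overlapping primitives; take the origin at the lower-left of the bounding box.
Web: 0.3 × 12, A = 3.6 in², y = 6 in, Ī = 43.2 in⁴.
Top flange (beyond web): 4.1 × 0.8, A = 3.28 in², y = 11.6 in, Ī = 0.1749333 in⁴.
Bottom flange (beyond web): 4.1 × 0.8, A = 3.28 in², y = 0.4 in, Ī = 0.1749333 in⁴.
By symmetry the centroid is at mid-height, ȳ = 6 in.
Transfer each piece to the horizontal axis through the centroid using Ī + A·d² with d = y − 6:
  web: d = 0 in → contributes +43.2 in⁴
  top flange (beyond web): d = 5.6 in → contributes +103.0357 in⁴
  bottom flange (beyond web): d = -5.6 in → contributes +103.0357 in⁴
Total I = 249.2715 in⁴.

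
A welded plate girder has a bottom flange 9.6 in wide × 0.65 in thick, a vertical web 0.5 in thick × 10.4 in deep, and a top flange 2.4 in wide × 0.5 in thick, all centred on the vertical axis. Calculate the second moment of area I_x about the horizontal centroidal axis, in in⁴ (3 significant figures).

Decompose the section into non-overlapping parts with the origin at the bottom-left of its bounding rectangle.
Bottom plate: 9.6 × 0.65, A = 6.24 in², y = 0.325 in, Ī = 0.2197 in⁴.
Web plate: 0.5 × 10.4, A = 5.2 in², y = 5.85 in, Ī = 46.869 in⁴.
Top plate: 2.4 × 0.5, A = 1.2 in², y = 11.3 in, Ī = 0.025 in⁴.
Centroid: ȳ = ΣA·y / ΣA = 3.6399 in.
Transfer each piece to the horizontal centroidal axis using Ī + A·d² with d = y − 3.6399:
  bottom plate: d = -3.3149 in → contributes +68.787 in⁴
  web plate: d = 2.2101 in → contributes +72.27 in⁴
  top plate: d = 7.6601 in → contributes +70.438 in⁴
Total I = 211.49 in⁴.

I_x ≈ 211 in⁴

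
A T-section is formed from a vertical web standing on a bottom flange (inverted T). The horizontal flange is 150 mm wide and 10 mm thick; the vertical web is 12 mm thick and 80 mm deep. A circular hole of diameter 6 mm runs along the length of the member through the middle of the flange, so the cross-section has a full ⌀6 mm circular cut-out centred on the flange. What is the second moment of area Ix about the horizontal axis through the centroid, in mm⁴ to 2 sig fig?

Ix ≈ 1.7 × 10⁶ mm⁴

Split into non-overlapping primitives; take the origin at the lower-left of the bounding box.
Flange: 150 × 10, A = 1 500 mm², y = 5 mm, Ī = 12 500 mm⁴.
Web: 12 × 80, A = 960 mm², y = 50 mm, Ī = 512 000 mm⁴.
Hole (subtracted): ⌀6, A = 28.27 mm², y = 5 mm, Ī = 63.62 mm⁴.
Centroid: ȳ = ΣA·y / ΣA = 22.77 mm.
Transfer each piece to the horizontal axis through the centroid using Ī + A·d² with d = y − 22.77:
  flange: d = -17.77 mm → contributes +485 901 mm⁴
  web: d = 27.23 mm → contributes +1 224 067 mm⁴
  hole: d = -17.77 mm → contributes −8 987 mm⁴
Total I = 1 700 981 mm⁴.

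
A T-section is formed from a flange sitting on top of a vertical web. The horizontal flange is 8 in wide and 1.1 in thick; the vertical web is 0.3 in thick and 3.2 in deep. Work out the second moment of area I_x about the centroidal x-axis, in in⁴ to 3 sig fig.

I_x ≈ 5.71 in⁴

Break the section into simple shapes (no overlaps), measuring from the bottom-left corner of the bounding box.
Flange: 8 × 1.1, A = 8.8 in², y = 3.75 in, Ī = 0.88733 in⁴.
Web: 0.3 × 3.2, A = 0.96 in², y = 1.6 in, Ī = 0.8192 in⁴.
Centroid: ȳ = ΣA·y / ΣA = 3.5385 in.
Transfer each piece to the centroidal x-axis using Ī + A·d² with d = y − 3.5385:
  flange: d = 0.21148 in → contributes +1.2809 in⁴
  web: d = -1.9385 in → contributes +4.4268 in⁴
Total I = 5.7076 in⁴.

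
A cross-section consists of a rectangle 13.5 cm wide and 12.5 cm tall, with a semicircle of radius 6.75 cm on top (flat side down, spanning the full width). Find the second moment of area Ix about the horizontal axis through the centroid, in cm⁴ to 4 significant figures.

Break the section into simple shapes (no overlaps), measuring from the bottom-left corner of the bounding box.
Rectangular body: 13.5 × 12.5, A = 168.75 cm², y = 6.25 cm, Ī = 2197.27 cm⁴.
Semicircular cap: semicircle r = 6.75, A = 71.5694 cm², y = 15.3648 cm, Ī = 227.849 cm⁴.
Centroid: ȳ = ΣA·y / ΣA = 8.96447 cm.
Transfer each piece to the horizontal axis through the centroid using Ī + A·d² with d = y − 8.96447:
  rectangular body: d = -2.71447 cm → contributes +3440.68 cm⁴
  semicircular cap: d = 6.40032 cm → contributes +3159.62 cm⁴
Total I = 6600.3 cm⁴.

Ix ≈ 6600 cm⁴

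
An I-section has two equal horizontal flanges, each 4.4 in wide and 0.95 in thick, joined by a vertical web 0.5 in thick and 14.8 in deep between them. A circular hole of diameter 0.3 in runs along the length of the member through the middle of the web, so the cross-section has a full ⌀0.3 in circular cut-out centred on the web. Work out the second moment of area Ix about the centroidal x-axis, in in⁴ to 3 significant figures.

Ix ≈ 654 in⁴

Split into non-overlapping primitives; take the origin at the lower-left of the bounding box.
Bottom flange: 4.4 × 0.95, A = 4.18 in², y = 0.475 in, Ī = 0.31437 in⁴.
Web: 0.5 × 14.8, A = 7.4 in², y = 8.35 in, Ī = 135.07 in⁴.
Top flange: 4.4 × 0.95, A = 4.18 in², y = 16.225 in, Ī = 0.31437 in⁴.
Hole (subtracted): ⌀0.3, A = 0.070686 in², y = 8.35 in, Ī = 0.00039761 in⁴.
By symmetry the centroid is at mid-height, ȳ = 8.35 in.
Transfer each piece to the centroidal x-axis using Ī + A·d² with d = y − 8.35:
  bottom flange: d = -7.875 in → contributes +259.54 in⁴
  web: d = 0 in → contributes +135.07 in⁴
  top flange: d = 7.875 in → contributes +259.54 in⁴
  hole: d = 0 in → contributes −0.00039761 in⁴
Total I = 654.15 in⁴.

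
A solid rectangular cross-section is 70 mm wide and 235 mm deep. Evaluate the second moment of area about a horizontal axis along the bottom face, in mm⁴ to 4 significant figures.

I_base ≈ 3.028 × 10⁸ mm⁴

The section: 70 × 235, A = 16 450 mm², y = 117.5 mm, Ī = 75 704 271 mm⁴.
Transfer it to the base of the section using Ī + A·d² with d = y − 0:
  the section: d = 117.5 mm → contributes +302 817 083 mm⁴
Total I = 302 817 083 mm⁴.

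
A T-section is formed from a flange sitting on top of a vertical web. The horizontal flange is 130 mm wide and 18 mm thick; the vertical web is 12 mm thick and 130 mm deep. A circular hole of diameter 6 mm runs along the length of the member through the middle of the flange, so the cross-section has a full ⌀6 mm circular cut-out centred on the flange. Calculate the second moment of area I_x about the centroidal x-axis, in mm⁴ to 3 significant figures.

I_x ≈ 7.36 × 10⁶ mm⁴

Decompose the section into non-overlapping parts with the origin at the bottom-left of its bounding rectangle.
Flange: 130 × 18, A = 2 340 mm², y = 139 mm, Ī = 63 180 mm⁴.
Web: 12 × 130, A = 1 560 mm², y = 65 mm, Ī = 2 197 000 mm⁴.
Hole (subtracted): ⌀6, A = 28.274 mm², y = 139 mm, Ī = 63.617 mm⁴.
Centroid: ȳ = ΣA·y / ΣA = 109.18 mm.
Transfer each piece to the centroidal x-axis using Ī + A·d² with d = y − 109.18:
  flange: d = 29.816 mm → contributes +2 143 448 mm⁴
  web: d = -44.184 mm → contributes +5 242 450 mm⁴
  hole: d = 29.816 mm → contributes −25 200 mm⁴
Total I = 7 360 699 mm⁴.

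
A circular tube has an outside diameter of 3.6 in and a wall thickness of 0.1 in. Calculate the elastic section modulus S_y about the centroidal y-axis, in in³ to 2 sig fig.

S_y ≈ 0.94 in³

Break the section into simple shapes (no overlaps), measuring from the bottom-left corner of the bounding box.
Outer circle: ⌀3.6, A = 10.18 in², x = 1.8 in, Ī = 8.245 in⁴.
Bore (subtracted): ⌀3.4, A = 9.079 in², x = 1.8 in, Ī = 6.56 in⁴.
By symmetry the centroid is at mid-width, x̄ = 1.8 in.
All pieces are centred on the centroidal y-axis, so I = ΣĪ (holes subtracted) = 1.685 in⁴.
Extreme fibre distance c = 1.8 in; S = I/c = 0.9362 in³.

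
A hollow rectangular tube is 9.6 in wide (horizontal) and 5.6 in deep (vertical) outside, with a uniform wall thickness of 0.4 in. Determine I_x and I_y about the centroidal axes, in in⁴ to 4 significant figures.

I_x ≈ 59.39 in⁴, I_y ≈ 140.3 in⁴

Split into non-overlapping primitives; take the origin at the lower-left of the bounding box.
Outer rectangle: 9.6 × 5.6, A = 53.76 in², y = 2.8 in, Ī = 140.493 in⁴.
Inner void (subtracted): 8.8 × 4.8, A = 42.24 in², y = 2.8 in, Ī = 81.1008 in⁴.
By symmetry the centroid is at mid-height, ȳ = 2.8 in.
All pieces are centred on the centroidal x-axis, so I = ΣĪ (holes subtracted) = 59.392 in⁴.
Repeating about the centroidal y-axis gives I_y = 140.288 in⁴.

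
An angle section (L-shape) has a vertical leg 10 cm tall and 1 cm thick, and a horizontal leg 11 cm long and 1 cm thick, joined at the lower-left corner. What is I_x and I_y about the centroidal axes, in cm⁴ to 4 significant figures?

Treat the section as a set of non-overlapping primitives; coordinates are from the bounding-box lower-left.
Vertical leg: 1 × 10, A = 10 cm², y = 5 cm, Ī = 83.3333 cm⁴.
Horizontal leg (remainder): 10 × 1, A = 10 cm², y = 0.5 cm, Ī = 0.833333 cm⁴.
Centroid: ȳ = ΣA·y / ΣA = 2.75 cm.
Transfer each piece to the centroidal x-axis using Ī + A·d² with d = y − 2.75:
  vertical leg: d = 2.25 cm → contributes +133.958 cm⁴
  horizontal leg (remainder): d = -2.25 cm → contributes +51.4583 cm⁴
Total I = 185.417 cm⁴.
For the y-axis: x̄ = 3.25 cm.
Repeating about the centroidal y-axis gives I_y = 235.417 cm⁴.

I_x ≈ 185.4 cm⁴, I_y ≈ 235.4 cm⁴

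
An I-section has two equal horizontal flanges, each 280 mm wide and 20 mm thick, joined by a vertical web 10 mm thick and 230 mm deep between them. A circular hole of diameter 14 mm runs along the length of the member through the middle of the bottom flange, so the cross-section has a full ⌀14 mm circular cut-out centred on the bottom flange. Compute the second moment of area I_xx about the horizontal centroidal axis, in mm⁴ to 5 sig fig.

Decompose the section into non-overlapping parts with the origin at the bottom-left of its bounding rectangle.
Bottom flange: 280 × 20, A = 5 600 mm², y = 10 mm, Ī = 186666.7 mm⁴.
Web: 10 × 230, A = 2 300 mm², y = 135 mm, Ī = 10 139 167 mm⁴.
Top flange: 280 × 20, A = 5 600 mm², y = 260 mm, Ī = 186666.7 mm⁴.
Hole (subtracted): ⌀14, A = 153.938 mm², y = 10 mm, Ī = 1885.741 mm⁴.
Centroid: ȳ = ΣA·y / ΣA = 136.4418 mm.
Transfer each piece to the horizontal centroidal axis using Ī + A·d² with d = y − 136.4418:
  bottom flange: d = -126.4418 mm → contributes +89 716 818 mm⁴
  web: d = -1.441793 mm → contributes +10 143 948 mm⁴
  top flange: d = 123.5582 mm → contributes +85 679 798 mm⁴
  hole: d = -126.4418 mm → contributes −2 462 974 mm⁴
Total I = 183 077 589 mm⁴.

I_xx ≈ 1.8308 × 10⁸ mm⁴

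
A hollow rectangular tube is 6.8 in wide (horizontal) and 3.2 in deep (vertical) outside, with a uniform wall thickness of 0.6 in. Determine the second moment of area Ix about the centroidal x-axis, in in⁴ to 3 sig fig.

Ix ≈ 14.8 in⁴

Break the section into simple shapes (no overlaps), measuring from the bottom-left corner of the bounding box.
Outer rectangle: 6.8 × 3.2, A = 21.76 in², y = 1.6 in, Ī = 18.569 in⁴.
Inner void (subtracted): 5.6 × 2, A = 11.2 in², y = 1.6 in, Ī = 3.7333 in⁴.
By symmetry the centroid is at mid-height, ȳ = 1.6 in.
All pieces are centred on the centroidal x-axis, so I = ΣĪ (holes subtracted) = 14.835 in⁴.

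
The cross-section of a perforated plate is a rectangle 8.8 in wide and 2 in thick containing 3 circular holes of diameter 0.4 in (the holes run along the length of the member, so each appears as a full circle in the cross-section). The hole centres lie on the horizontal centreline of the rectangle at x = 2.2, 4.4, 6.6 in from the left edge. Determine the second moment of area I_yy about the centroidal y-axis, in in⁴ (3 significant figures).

Split into non-overlapping primitives; take the origin at the lower-left of the bounding box.
Plate: 8.8 × 2, A = 17.6 in², x = 4.4 in, Ī = 113.58 in⁴.
Hole 1 (subtracted): ⌀0.4, A = 0.12566 in², x = 2.2 in, Ī = 0.0012566 in⁴.
Hole 2 (subtracted): ⌀0.4, A = 0.12566 in², x = 4.4 in, Ī = 0.0012566 in⁴.
Hole 3 (subtracted): ⌀0.4, A = 0.12566 in², x = 6.6 in, Ī = 0.0012566 in⁴.
By symmetry the centroid is at mid-width, x̄ = 4.4 in.
Transfer each piece to the centroidal y-axis using Ī + A·d² with d = x − 4.4:
  plate: d = 0 in → contributes +113.58 in⁴
  hole 1: d = -2.2 in → contributes −0.60947 in⁴
  hole 2: d = 0 in → contributes −0.0012566 in⁴
  hole 3: d = 2.2 in → contributes −0.60947 in⁴
Total I = 112.36 in⁴.

I_yy ≈ 112 in⁴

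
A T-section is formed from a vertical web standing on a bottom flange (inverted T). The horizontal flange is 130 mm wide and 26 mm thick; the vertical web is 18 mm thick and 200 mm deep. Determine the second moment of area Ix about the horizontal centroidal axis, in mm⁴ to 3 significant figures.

Ix ≈ 3.45 × 10⁷ mm⁴

Break the section into simple shapes (no overlaps), measuring from the bottom-left corner of the bounding box.
Flange: 130 × 26, A = 3 380 mm², y = 13 mm, Ī = 190 407 mm⁴.
Web: 18 × 200, A = 3 600 mm², y = 126 mm, Ī = 12 000 000 mm⁴.
Centroid: ȳ = ΣA·y / ΣA = 71.281 mm.
Transfer each piece to the horizontal centroidal axis using Ī + A·d² with d = y − 71.281:
  flange: d = -58.281 mm → contributes +11 671 090 mm⁴
  web: d = 54.719 mm → contributes +22 779 086 mm⁴
Total I = 34 450 176 mm⁴.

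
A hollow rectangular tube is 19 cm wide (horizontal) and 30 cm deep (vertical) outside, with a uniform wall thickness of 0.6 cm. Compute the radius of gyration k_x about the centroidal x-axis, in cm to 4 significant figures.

Treat the section as a set of non-overlapping primitives; coordinates are from the bounding-box lower-left.
Outer rectangle: 19 × 30, A = 570 cm², y = 15 cm, Ī = 42 750 cm⁴.
Inner void (subtracted): 17.8 × 28.8, A = 512.64 cm², y = 15 cm, Ī = 35433.7 cm⁴.
By symmetry the centroid is at mid-height, ȳ = 15 cm.
All pieces are centred on the centroidal x-axis, so I = ΣĪ (holes subtracted) = 7316.32 cm⁴.
Radius of gyration: k = √(I/A) = √(7316.32 / 57.36) = 11.2938 cm.

k_x ≈ 11.29 cm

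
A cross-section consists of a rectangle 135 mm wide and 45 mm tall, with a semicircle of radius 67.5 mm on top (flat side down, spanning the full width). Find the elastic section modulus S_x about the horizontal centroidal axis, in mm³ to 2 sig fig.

S_x ≈ 1.9 × 10⁵ mm³

Split into non-overlapping primitives; take the origin at the lower-left of the bounding box.
Rectangular body: 135 × 45, A = 6 075 mm², y = 22.5 mm, Ī = 1 025 156 mm⁴.
Semicircular cap: semicircle r = 67.5, A = 7 157 mm², y = 73.65 mm, Ī = 2 278 490 mm⁴.
Centroid: ȳ = ΣA·y / ΣA = 50.17 mm.
Transfer each piece to the horizontal centroidal axis using Ī + A·d² with d = y − 50.17:
  rectangular body: d = -27.67 mm → contributes +5 674 691 mm⁴
  semicircular cap: d = 23.48 mm → contributes +6 225 138 mm⁴
Total I = 11 899 828 mm⁴.
Extreme fibre distance c = 62.33 mm; S = I/c = 190 901 mm³.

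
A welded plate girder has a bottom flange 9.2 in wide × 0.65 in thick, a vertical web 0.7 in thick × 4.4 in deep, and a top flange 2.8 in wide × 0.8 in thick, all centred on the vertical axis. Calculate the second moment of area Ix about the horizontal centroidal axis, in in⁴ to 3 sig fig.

Split into non-overlapping primitives; take the origin at the lower-left of the bounding box.
Bottom plate: 9.2 × 0.65, A = 5.98 in², y = 0.325 in, Ī = 0.21055 in⁴.
Web plate: 0.7 × 4.4, A = 3.08 in², y = 2.85 in, Ī = 4.9691 in⁴.
Top plate: 2.8 × 0.8, A = 2.24 in², y = 5.45 in, Ī = 0.11947 in⁴.
Centroid: ȳ = ΣA·y / ΣA = 2.0292 in.
Transfer each piece to the horizontal centroidal axis using Ī + A·d² with d = y − 2.0292:
  bottom plate: d = -1.7042 in → contributes +17.577 in⁴
  web plate: d = 0.82084 in → contributes +7.0443 in⁴
  top plate: d = 3.4208 in → contributes +26.332 in⁴
Total I = 50.954 in⁴.

Ix ≈ 51.0 in⁴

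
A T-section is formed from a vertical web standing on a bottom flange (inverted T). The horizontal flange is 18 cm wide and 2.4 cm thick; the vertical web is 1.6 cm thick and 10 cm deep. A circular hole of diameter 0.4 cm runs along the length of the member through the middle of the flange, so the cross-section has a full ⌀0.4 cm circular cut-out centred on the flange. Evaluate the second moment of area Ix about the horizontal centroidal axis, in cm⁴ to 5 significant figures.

Ix ≈ 602.53 cm⁴

Break the section into simple shapes (no overlaps), measuring from the bottom-left corner of the bounding box.
Flange: 18 × 2.4, A = 43.2 cm², y = 1.2 cm, Ī = 20.736 cm⁴.
Web: 1.6 × 10, A = 16 cm², y = 7.4 cm, Ī = 133.3333 cm⁴.
Hole (subtracted): ⌀0.4, A = 0.1256637 cm², y = 1.2 cm, Ī = 0.001256637 cm⁴.
Centroid: ȳ = ΣA·y / ΣA = 2.87924 cm.
Transfer each piece to the horizontal centroidal axis using Ī + A·d² with d = y − 2.87924:
  flange: d = -1.67924 cm → contributes +142.5534 cm⁴
  web: d = 4.52076 cm → contributes +460.3296 cm⁴
  hole: d = -1.67924 cm → contributes −0.3556091 cm⁴
Total I = 602.5274 cm⁴.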